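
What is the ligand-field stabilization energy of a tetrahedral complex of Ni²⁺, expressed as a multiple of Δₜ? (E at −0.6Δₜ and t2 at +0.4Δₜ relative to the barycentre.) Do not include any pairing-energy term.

-0.8 Δₜ

Ni is in group 10, so Ni²⁺ is d⁸ (10 − 2 = 8).
Tetrahedral fields are weak (Δₜ ≈ 4/9 Δₒ), so electrons fill high-spin.
Configuration: e^4 t2^4.
CFSE = 4(-0.6Δₜ) + 4(0.4Δₜ) = -2.4Δₜ + 1.6Δₜ = -0.8Δₜ.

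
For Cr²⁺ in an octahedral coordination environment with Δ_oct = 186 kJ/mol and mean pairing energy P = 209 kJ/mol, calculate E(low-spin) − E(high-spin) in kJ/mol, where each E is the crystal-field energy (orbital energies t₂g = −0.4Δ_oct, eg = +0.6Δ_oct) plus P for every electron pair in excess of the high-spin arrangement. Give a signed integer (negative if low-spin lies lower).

Cr sits in group 6; removing 2 electrons leaves Cr²⁺ with 6 − 2 = 4 d electrons.
High-spin d⁴ fills as t₂g³ eg¹ with CFSE 3(−0.4) + 1(+0.6) = -0.6Δ_oct = -112 kJ/mol.
For low-spin the configuration is t₂g⁴ eg⁰: orbital energy -1.6 × 186 = -298 kJ/mol, and 1 additional pair relative to high-spin adds 209 kJ/mol, giving -89 kJ/mol.
E(LS) − E(HS) = -89 − (-112) = 23 kJ/mol.

23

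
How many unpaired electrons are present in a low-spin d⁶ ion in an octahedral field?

Configuration: t2g^6 e_g^0, giving 0 unpaired electrons.

0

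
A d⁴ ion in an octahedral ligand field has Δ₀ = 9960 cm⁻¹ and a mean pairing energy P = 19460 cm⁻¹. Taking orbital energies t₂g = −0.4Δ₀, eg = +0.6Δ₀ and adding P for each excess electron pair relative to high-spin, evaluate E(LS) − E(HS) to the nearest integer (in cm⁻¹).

High-spin d⁴ fills as t₂g³ eg¹ with CFSE 3(−0.4) + 1(+0.6) = -0.6Δ₀ = -5976 cm⁻¹.
For low-spin the configuration is t₂g⁴ eg⁰: orbital energy -1.6 × 9960 = -15936 cm⁻¹, and 1 additional pair relative to high-spin adds 19460 cm⁻¹, giving 3524 cm⁻¹.
Thus E(LS) − E(HS) = 9500 cm⁻¹.

9500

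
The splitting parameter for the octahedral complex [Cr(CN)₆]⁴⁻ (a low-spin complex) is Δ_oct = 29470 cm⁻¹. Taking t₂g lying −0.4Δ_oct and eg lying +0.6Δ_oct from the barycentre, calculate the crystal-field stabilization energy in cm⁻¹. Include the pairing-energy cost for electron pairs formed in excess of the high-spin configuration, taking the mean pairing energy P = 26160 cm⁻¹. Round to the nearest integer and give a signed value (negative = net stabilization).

-20992

Each CN⁻ contributes -1; 6 × (-1) = -6. With overall charge -4, Cr is in the +2 oxidation state.
Cr sits in group 6; removing 2 electrons leaves Cr²⁺ with 6 − 2 = 4 d electrons.
The d⁴ electrons fill as t₂g⁴ eg⁰.
CFSE(orbital) = 4×(-0.4Δ_oct) + 0×(0.6Δ_oct) = -1.6Δ_oct; with Δ_oct = 29470 cm⁻¹ that is -47152 cm⁻¹.
Pairing penalty: 1 pair vs 0 in the high-spin reference → 1 extra × P = 26160 cm⁻¹.
Overall CFSE = -47152 + 26160 = -20992 cm⁻¹.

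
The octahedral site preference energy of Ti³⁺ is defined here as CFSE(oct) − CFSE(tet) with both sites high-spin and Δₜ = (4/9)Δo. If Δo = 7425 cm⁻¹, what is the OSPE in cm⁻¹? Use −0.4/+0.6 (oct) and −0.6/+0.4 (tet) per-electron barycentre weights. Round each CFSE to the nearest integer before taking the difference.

Ti³⁺: group 4, so d-count = 4 − 3 = 1.
In an octahedral site d¹ (HS) is t₂g¹ eg⁰, giving CFSE(oct) = -0.4Δo = -2970 cm⁻¹.
Tetrahedral: e¹ t₂⁰, CFSE = 1(−0.6) + 0(+0.4) = -0.6Δₜ = -0.6 × (4/9) × 7425 = -1980 cm⁻¹.
OSPE = -2970 − (-1980) = -990 cm⁻¹.

-990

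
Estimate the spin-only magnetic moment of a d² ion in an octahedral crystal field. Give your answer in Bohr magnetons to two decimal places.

Configuration: t2g^2 e_g^0 → 2 unpaired electrons.
μ(spin-only) = √[2(2+2)] = √8 ≈ 2.83 Bohr magnetons.

2.83 Bohr magnetons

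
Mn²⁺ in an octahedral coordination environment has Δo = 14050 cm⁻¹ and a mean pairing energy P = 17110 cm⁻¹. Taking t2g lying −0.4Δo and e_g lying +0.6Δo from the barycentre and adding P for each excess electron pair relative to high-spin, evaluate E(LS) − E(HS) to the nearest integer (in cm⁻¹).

Mn sits in group 7; removing 2 electrons leaves Mn²⁺ with 7 − 2 = 5 d electrons.
High-spin d⁵ fills as t2g^3 e_g^2 with CFSE 3(−0.4) + 2(+0.6) = 0.0Δo = 0 cm⁻¹.
Low-spin t2g^5 e_g^0 gives -2.0Δo = -28100 cm⁻¹, but forming 2 extra pairs costs 2P = 34220 cm⁻¹, so E(LS) = -28100 + 34220 = 6120 cm⁻¹.
The difference is 6120 − (0) = 6120 cm⁻¹, so high-spin lies lower.

6120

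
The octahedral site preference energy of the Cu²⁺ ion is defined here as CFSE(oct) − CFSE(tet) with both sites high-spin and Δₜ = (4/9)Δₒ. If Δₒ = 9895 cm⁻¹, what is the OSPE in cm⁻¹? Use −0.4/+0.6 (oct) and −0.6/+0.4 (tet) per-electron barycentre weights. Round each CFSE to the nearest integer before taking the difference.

-4178

Cu sits in group 11; removing 2 electrons leaves Cu²⁺ with 11 − 2 = 9 d electrons.
Octahedral high-spin t2g^6 e_g^3: CFSE = -0.6 × 9895 = -5937 cm⁻¹.
In a tetrahedral site the filling is e^4 t2^5: CFSE(tet) = -0.4Δₜ = -0.4 × (4/9)(9895) = -1759 cm⁻¹.
OSPE = CFSE(oct) − CFSE(tet) = -5937 − (-1759) = -4178 cm⁻¹.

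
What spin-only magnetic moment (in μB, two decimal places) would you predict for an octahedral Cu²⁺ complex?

1.73 μB

Cu sits in group 11; removing 2 electrons leaves Cu²⁺ with 11 − 2 = 9 d electrons.
For octahedral d⁹ the high- and low-spin configurations coincide.
Configuration: t₂g⁶ eg³ → 1 unpaired electron.
μ(spin-only) = √[1(1+2)] = √3 ≈ 1.73 μB.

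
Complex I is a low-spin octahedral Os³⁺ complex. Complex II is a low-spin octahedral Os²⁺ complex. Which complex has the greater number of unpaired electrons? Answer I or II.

I: Group 8 minus oxidation state +3 gives a d⁵ configuration for Os³⁺; t2g^5 e_g^0 → 1 unpaired.
II: Os is in group 8, so Os²⁺ is d⁶ (8 − 2 = 6); t₂g⁶ eg⁰ → 0 unpaired.
So I has more unpaired electrons.

I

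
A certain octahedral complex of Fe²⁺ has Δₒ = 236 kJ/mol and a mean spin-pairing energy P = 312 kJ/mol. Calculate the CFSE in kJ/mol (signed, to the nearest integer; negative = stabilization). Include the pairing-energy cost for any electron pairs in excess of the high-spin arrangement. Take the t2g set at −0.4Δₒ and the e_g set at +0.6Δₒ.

-94

Group 8 minus oxidation state +2 gives a d⁶ configuration for Fe²⁺.
Δₒ < P, so pairing is avoided: the ground state is high-spin.
That gives t2g^4 e_g^2.
Orbital CFSE = -0.4Δₒ = -0.4 × 236 = -94 kJ/mol.
High-spin has no excess pairs, so no pairing correction applies.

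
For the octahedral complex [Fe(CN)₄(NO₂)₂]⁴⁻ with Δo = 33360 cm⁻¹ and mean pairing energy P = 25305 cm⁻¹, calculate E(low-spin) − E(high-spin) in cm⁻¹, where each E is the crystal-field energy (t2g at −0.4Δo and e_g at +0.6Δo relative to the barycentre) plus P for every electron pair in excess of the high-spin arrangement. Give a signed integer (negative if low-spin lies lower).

Ligand charges: 4×(-1) from CN⁻ and 2×(-1) from NO₂⁻ sum to -6; with overall charge -4, Fe is +2.
Fe²⁺: group 8, so d-count = 8 − 2 = 6.
High-spin: t2g^4 e_g^2, CFSE = -0.4Δo = -13344 cm⁻¹.
Low-spin: t2g^6 e_g^0, orbital CFSE = -2.4Δo = -80064 cm⁻¹; plus 2 excess pairs × P = +50610 cm⁻¹; total -29454 cm⁻¹.
E(LS) − E(HS) = -29454 − (-13344) = -16110 cm⁻¹.

-16110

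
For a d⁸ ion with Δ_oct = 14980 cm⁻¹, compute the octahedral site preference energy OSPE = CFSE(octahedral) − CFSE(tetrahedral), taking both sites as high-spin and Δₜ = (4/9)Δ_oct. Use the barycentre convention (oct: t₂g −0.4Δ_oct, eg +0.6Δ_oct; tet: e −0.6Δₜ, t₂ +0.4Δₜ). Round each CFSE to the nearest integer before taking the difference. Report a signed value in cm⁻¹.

-12650

Octahedral high-spin t₂g⁶ eg²: CFSE = -1.2 × 14980 = -17976 cm⁻¹.
Tetrahedral: e⁴ t₂⁴, CFSE = 4(−0.6) + 4(+0.4) = -0.8Δₜ = -0.8 × (4/9) × 14980 = -5326 cm⁻¹.
OSPE = CFSE(oct) − CFSE(tet) = -17976 − (-5326) = -12650 cm⁻¹.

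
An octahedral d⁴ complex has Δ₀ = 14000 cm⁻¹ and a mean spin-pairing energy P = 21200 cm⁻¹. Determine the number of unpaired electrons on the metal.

Δ₀ < P, so pairing is avoided: the ground state is high-spin.
Filling d⁴ accordingly: t₂g³ eg¹.
Unpaired electrons: 4.

4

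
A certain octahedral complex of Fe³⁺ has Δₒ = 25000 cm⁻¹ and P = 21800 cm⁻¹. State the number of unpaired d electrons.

Group 8 minus oxidation state +3 gives a d⁵ configuration for Fe³⁺.
Since Δₒ = 25000 cm⁻¹ > P = 21800 cm⁻¹, the complex adopts the low-spin configuration.
Configuration: t2g^5 e_g^0.
Unpaired electrons: 1.

1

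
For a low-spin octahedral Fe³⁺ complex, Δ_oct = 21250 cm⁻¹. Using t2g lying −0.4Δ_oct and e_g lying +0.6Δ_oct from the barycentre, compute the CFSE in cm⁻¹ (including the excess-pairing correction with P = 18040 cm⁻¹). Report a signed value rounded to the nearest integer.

-6420

Fe is in group 8, so Fe³⁺ is d⁵ (8 − 3 = 5).
Electron filling gives t2g^5 e_g^0.
The orbital stabilization is -2.0Δ_oct = -2.0 × 21250 = -42500 cm⁻¹.
Relative to high-spin t2g^3 e_g^2 (0 paired), the low-spin configuration has 2 additional pairs, contributing +2 × 18040 = +36080 cm⁻¹.
Combining: -42500 + 36080 = -6420 cm⁻¹.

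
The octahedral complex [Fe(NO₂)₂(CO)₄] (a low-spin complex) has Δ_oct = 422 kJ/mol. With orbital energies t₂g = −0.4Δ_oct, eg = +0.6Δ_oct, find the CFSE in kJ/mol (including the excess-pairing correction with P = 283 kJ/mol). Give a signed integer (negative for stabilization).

-447

Ligand charges: 2×(-1) from NO₂⁻ and 4×(+0) from CO sum to -2; with overall charge +0, Fe is +2.
Fe is in group 8, so Fe²⁺ is d⁶ (8 − 2 = 6).
The d⁶ electrons fill as t₂g⁶ eg⁰.
The orbital stabilization is -2.4Δ_oct = -2.4 × 422 = -1013 kJ/mol.
Relative to high-spin t₂g⁴ eg² (1 paired), the low-spin configuration has 2 additional pairs, contributing +2 × 283 = +566 kJ/mol.
Overall CFSE = -1013 + 566 = -447 kJ/mol.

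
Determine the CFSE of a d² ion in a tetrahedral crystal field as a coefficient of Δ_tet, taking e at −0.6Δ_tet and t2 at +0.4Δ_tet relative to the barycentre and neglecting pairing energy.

Tetrahedral splitting is small, so the complex is high-spin.
Configuration: e^2 t2^0.
CFSE = 2(-0.6Δ_tet) + 0(0.4Δ_tet) = -1.2Δ_tet + 0.0Δ_tet = -1.2Δ_tet.

-1.2 Δ_tet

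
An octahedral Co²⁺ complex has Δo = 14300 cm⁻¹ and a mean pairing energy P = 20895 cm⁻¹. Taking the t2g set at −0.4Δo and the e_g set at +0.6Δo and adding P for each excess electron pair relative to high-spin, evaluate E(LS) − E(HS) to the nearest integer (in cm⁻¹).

6595

Co is in group 9, so Co²⁺ is d⁷ (9 − 2 = 7).
High-spin d⁷ fills as t2g^5 e_g^2 with CFSE 5(−0.4) + 2(+0.6) = -0.8Δo = -11440 cm⁻¹.
Low-spin: t2g^6 e_g^1, orbital CFSE = -1.8Δo = -25740 cm⁻¹; plus 1 excess pair × P = +20895 cm⁻¹; total -4845 cm⁻¹.
The difference is -4845 − (-11440) = 6595 cm⁻¹, so high-spin lies lower.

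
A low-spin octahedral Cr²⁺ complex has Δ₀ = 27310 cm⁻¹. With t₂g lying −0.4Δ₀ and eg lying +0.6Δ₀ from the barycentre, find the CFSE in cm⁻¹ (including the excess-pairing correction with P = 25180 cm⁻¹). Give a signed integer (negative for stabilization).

-18516

Group 6 minus oxidation state +2 gives a d⁴ configuration for Cr²⁺.
The d⁴ electrons fill as t₂g⁴ eg⁰.
CFSE(orbital) = 4×(-0.4Δ₀) + 0×(0.6Δ₀) = -1.6Δ₀; with Δ₀ = 27310 cm⁻¹ that is -43696 cm⁻¹.
High-spin d⁴ would be t₂g³ eg¹ with 0 pairs; low-spin has 1, so 1 excess pair costs +1P = +25180 cm⁻¹.
Overall CFSE = -43696 + 25180 = -18516 cm⁻¹.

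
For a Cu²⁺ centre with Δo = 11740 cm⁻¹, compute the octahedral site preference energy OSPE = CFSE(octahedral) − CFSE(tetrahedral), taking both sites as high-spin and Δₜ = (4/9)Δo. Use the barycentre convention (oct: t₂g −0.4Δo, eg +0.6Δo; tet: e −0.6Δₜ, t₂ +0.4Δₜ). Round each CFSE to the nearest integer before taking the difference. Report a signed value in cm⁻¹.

Cu is in group 11, so Cu²⁺ is d⁹ (11 − 2 = 9).
Octahedral (high-spin): t2g^6 e_g^3, CFSE = 6(−0.4) + 3(+0.6) = -0.6Δo = -0.6 × 11740 = -7044 cm⁻¹.
In a tetrahedral site the filling is e^4 t2^5: CFSE(tet) = -0.4Δₜ = -0.4 × (4/9)(11740) = -2087 cm⁻¹.
OSPE = -7044 − (-2087) = -4957 cm⁻¹.

-4957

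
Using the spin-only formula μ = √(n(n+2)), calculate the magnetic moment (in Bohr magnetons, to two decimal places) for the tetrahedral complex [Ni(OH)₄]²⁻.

2.83 Bohr magnetons

Each OH⁻ contributes -1; 4 × (-1) = -4. With overall charge -2, Ni is in the +2 oxidation state.
Ni²⁺: group 10, so d-count = 10 − 2 = 8.
Tetrahedral fields are weak (Δₜ ≈ 4/9 Δₒ), so electrons fill high-spin.
Configuration: e^4 t2^4 → 2 unpaired electrons.
μ(spin-only) = √[2(2+2)] = √8 ≈ 2.83 Bohr magnetons.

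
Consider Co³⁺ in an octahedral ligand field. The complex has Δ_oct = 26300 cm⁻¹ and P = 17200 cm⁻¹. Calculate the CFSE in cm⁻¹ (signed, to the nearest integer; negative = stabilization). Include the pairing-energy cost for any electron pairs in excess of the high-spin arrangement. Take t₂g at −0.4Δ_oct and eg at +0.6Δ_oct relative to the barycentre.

Co is in group 9, so Co³⁺ is d⁶ (9 − 3 = 6).
With Δ_oct > P the complex is low-spin.
That gives t₂g⁶ eg⁰.
Orbital CFSE = -2.4Δ_oct = -2.4 × 26300 = -63120 cm⁻¹.
Excess pairs vs high-spin: 3 − 1 = 2; pairing cost = +34400 cm⁻¹.
Net CFSE = -63120 + 34400 = -28720 cm⁻¹.

-28720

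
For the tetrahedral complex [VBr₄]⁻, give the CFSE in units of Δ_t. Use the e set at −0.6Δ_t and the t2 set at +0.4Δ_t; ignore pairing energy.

Each Br⁻ contributes -1; 4 × (-1) = -4. With overall charge -1, V is in the +3 oxidation state.
V³⁺: group 5, so d-count = 5 − 3 = 2.
With tetrahedral geometry the complex is necessarily high-spin.
Configuration: e^2 t2^0.
CFSE = 2(-0.6Δ_t) + 0(0.4Δ_t) = -1.2Δ_t + 0.0Δ_t = -1.2Δ_t.

-1.2 Δ_t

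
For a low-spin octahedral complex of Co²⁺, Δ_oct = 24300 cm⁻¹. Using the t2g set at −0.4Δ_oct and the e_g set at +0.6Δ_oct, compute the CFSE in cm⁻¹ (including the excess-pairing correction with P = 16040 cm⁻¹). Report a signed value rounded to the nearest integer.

-27700

Co²⁺: group 9, so d-count = 9 − 2 = 7.
Configuration: t2g^6 e_g^1.
Orbital CFSE = 6(-0.4) + 1(0.6) = -1.8Δ_oct = -1.8 × 24300 = -43740 cm⁻¹.
High-spin d⁷ would be t2g^5 e_g^2 with 2 pairs; low-spin has 3, so 1 excess pair costs +1P = +16040 cm⁻¹.
Net CFSE = -43740 + 16040 = -27700 cm⁻¹.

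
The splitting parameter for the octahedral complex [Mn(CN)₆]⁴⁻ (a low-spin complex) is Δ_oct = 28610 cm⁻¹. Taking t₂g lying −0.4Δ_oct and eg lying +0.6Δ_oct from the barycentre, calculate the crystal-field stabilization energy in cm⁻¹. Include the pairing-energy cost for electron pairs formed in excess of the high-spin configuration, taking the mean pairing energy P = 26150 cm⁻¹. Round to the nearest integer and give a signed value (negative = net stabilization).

-4920

Each CN⁻ contributes -1; 6 × (-1) = -6. With overall charge -4, Mn is in the +2 oxidation state.
Mn sits in group 7; removing 2 electrons leaves Mn²⁺ with 7 − 2 = 5 d electrons.
Electron filling gives t₂g⁵ eg⁰.
Orbital CFSE = 5(-0.4) + 0(0.6) = -2.0Δ_oct = -2.0 × 28610 = -57220 cm⁻¹.
Relative to high-spin t₂g³ eg² (0 paired), the low-spin configuration has 2 additional pairs, contributing +2 × 26150 = +52300 cm⁻¹.
Combining: -57220 + 52300 = -4920 cm⁻¹.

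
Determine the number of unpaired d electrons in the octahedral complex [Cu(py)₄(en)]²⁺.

Ligand charges: 4×(+0) from py and 1×(+0) from en sum to +0; with overall charge +2, Cu is +2.
Cu²⁺: group 11, so d-count = 11 − 2 = 9.
Configuration: t₂g⁶ eg³, giving 1 unpaired electron.

1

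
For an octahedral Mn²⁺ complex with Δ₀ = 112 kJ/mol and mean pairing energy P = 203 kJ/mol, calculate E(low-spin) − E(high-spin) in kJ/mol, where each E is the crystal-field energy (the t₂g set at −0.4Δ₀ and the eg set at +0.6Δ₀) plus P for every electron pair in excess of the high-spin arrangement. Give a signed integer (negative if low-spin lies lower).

Mn²⁺: group 7, so d-count = 7 − 2 = 5.
High-spin: t₂g³ eg², CFSE = 0.0Δ₀ = 0 kJ/mol.
Low-spin t₂g⁵ eg⁰ gives -2.0Δ₀ = -224 kJ/mol, but forming 2 extra pairs costs 2P = 406 kJ/mol, so E(LS) = -224 + 406 = 182 kJ/mol.
E(LS) − E(HS) = 182 − (0) = 182 kJ/mol.

182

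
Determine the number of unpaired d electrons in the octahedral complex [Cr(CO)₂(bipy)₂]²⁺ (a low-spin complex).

2

Ligand charges: 2×(+0) from CO and 2×(+0) from bipy sum to +0; with overall charge +2, Cr is +2.
Cr sits in group 6; removing 2 electrons leaves Cr²⁺ with 6 − 2 = 4 d electrons.
Configuration: t₂g⁴ eg⁰, giving 2 unpaired electrons.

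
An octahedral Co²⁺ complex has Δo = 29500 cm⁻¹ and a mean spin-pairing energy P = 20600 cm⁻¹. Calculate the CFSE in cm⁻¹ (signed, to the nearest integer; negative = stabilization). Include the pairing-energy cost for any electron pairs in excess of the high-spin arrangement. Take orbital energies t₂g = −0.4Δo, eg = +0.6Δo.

Group 9 minus oxidation state +2 gives a d⁷ configuration for Co²⁺.
With Δo > P the complex is low-spin.
That gives t₂g⁶ eg¹.
Orbital CFSE = -1.8Δo = -1.8 × 29500 = -53100 cm⁻¹.
Excess pairs vs high-spin: 3 − 2 = 1; pairing cost = +20600 cm⁻¹.
Net CFSE = -53100 + 20600 = -32500 cm⁻¹.

-32500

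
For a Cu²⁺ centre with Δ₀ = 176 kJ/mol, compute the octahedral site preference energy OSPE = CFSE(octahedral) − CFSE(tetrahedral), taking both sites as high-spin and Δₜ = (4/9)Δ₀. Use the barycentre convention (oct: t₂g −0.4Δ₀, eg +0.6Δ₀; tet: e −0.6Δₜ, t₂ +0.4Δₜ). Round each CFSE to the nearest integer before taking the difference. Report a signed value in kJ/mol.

Cu sits in group 11; removing 2 electrons leaves Cu²⁺ with 11 − 2 = 9 d electrons.
Octahedral high-spin t₂g⁶ eg³: CFSE = -0.6 × 176 = -106 kJ/mol.
In a tetrahedral site the filling is e⁴ t₂⁵: CFSE(tet) = -0.4Δₜ = -0.4 × (4/9)(176) = -31 kJ/mol.
OSPE = CFSE(oct) − CFSE(tet) = -106 − (-31) = -75 kJ/mol.

-75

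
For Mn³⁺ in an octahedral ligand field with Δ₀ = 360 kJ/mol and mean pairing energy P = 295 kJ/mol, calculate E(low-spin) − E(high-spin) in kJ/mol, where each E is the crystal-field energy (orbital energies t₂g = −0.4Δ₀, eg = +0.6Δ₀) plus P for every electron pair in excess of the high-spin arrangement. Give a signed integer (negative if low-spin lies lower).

-65

Group 7 minus oxidation state +3 gives a d⁴ configuration for Mn³⁺.
High-spin: t₂g³ eg¹, CFSE = -0.6Δ₀ = -216 kJ/mol.
Low-spin t₂g⁴ eg⁰ gives -1.6Δ₀ = -576 kJ/mol, but forming 1 extra pair costs 1P = 295 kJ/mol, so E(LS) = -576 + 295 = -281 kJ/mol.
E(LS) − E(HS) = -281 − (-216) = -65 kJ/mol.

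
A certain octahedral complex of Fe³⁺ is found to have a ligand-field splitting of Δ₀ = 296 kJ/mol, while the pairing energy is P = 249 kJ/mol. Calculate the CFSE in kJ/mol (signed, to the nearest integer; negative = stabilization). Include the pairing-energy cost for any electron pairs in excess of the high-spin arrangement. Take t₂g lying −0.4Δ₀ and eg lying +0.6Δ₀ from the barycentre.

Group 8 minus oxidation state +3 gives a d⁵ configuration for Fe³⁺.
With Δ₀ > P the complex is low-spin.
That gives t₂g⁵ eg⁰.
Orbital CFSE = -2.0Δ₀ = -2.0 × 296 = -592 kJ/mol.
Excess pairs vs high-spin: 2 − 0 = 2; pairing cost = +498 kJ/mol.
Net CFSE = -592 + 498 = -94 kJ/mol.

-94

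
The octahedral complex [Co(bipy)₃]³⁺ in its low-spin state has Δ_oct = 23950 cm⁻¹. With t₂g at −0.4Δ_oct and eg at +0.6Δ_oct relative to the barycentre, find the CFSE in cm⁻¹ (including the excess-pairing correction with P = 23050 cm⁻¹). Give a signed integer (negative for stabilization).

-11380

bipy is neutral, so the +3 overall charge sits on Co: oxidation state +3.
Co is in group 9, so Co³⁺ is d⁶ (9 − 3 = 6).
The d⁶ electrons fill as t₂g⁶ eg⁰.
Orbital CFSE = 6(-0.4) + 0(0.6) = -2.4Δ_oct = -2.4 × 23950 = -57480 cm⁻¹.
High-spin d⁶ would be t₂g⁴ eg² with 1 pair; low-spin has 3, so 2 excess pairs cost +2P = +46100 cm⁻¹.
Combining: -57480 + 46100 = -11380 cm⁻¹.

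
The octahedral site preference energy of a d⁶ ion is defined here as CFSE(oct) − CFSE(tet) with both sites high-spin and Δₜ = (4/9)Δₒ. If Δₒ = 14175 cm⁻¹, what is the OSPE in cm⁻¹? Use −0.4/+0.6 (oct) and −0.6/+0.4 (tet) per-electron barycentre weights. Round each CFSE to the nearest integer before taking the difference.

-1890

Octahedral high-spin t₂g⁴ eg²: CFSE = -0.4 × 14175 = -5670 cm⁻¹.
Tetrahedral: e³ t₂³, CFSE = 3(−0.6) + 3(+0.4) = -0.6Δₜ = -0.6 × (4/9) × 14175 = -3780 cm⁻¹.
Subtracting, OSPE = -5670 − (-3780) = -1890 cm⁻¹.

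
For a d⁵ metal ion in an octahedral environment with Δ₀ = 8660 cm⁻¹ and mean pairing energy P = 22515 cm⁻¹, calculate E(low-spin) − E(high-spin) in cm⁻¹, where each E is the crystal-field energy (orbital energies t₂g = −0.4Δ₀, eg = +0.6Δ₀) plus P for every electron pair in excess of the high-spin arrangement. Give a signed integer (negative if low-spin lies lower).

27710

High-spin: t₂g³ eg², CFSE = 0.0Δ₀ = 0 cm⁻¹.
Low-spin t₂g⁵ eg⁰ gives -2.0Δ₀ = -17320 cm⁻¹, but forming 2 extra pairs costs 2P = 45030 cm⁻¹, so E(LS) = -17320 + 45030 = 27710 cm⁻¹.
The difference is 27710 − (0) = 27710 cm⁻¹, so high-spin lies lower.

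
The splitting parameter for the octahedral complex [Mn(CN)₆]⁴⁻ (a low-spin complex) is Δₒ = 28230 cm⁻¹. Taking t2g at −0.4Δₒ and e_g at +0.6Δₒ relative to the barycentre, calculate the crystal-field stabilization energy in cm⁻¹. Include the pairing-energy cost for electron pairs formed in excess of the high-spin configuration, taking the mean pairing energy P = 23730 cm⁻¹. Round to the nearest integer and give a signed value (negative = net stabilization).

-9000

Each CN⁻ contributes -1; 6 × (-1) = -6. With overall charge -4, Mn is in the +2 oxidation state.
Group 7 minus oxidation state +2 gives a d⁵ configuration for Mn²⁺.
Configuration: t2g^5 e_g^0.
The orbital stabilization is -2.0Δₒ = -2.0 × 28230 = -56460 cm⁻¹.
Pairing penalty: 2 pairs vs 0 in the high-spin reference → 2 extra × P = 47460 cm⁻¹.
Combining: -56460 + 47460 = -9000 cm⁻¹.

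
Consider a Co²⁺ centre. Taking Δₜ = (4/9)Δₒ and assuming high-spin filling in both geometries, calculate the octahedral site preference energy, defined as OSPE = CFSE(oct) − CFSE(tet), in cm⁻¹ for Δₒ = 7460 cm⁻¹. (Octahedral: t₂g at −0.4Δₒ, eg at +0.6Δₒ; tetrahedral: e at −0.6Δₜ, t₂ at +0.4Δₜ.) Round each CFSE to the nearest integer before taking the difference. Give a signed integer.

Group 9 minus oxidation state +2 gives a d⁷ configuration for Co²⁺.
In an octahedral site d⁷ (HS) is t₂g⁵ eg², giving CFSE(oct) = -0.8Δₒ = -5968 cm⁻¹.
Tetrahedral e⁴ t₂³ gives -1.2Δₜ = -1.2 × (4/9) × 7460 = -3979 cm⁻¹.
OSPE = -5968 − (-3979) = -1989 cm⁻¹.

-1989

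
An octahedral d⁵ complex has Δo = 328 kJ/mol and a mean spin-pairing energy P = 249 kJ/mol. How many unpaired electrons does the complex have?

Δo > P, so pairing is preferred: the ground state is low-spin.
Filling d⁵ accordingly: t₂g⁵ eg⁰.
Unpaired electrons: 1.

1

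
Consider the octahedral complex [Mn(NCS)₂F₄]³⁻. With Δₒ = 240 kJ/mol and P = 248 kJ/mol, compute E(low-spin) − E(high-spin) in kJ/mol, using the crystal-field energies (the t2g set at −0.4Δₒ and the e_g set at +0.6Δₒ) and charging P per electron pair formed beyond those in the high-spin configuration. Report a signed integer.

Ligand charges: 2×(-1) from NCS⁻ and 4×(-1) from F⁻ sum to -6; with overall charge -3, Mn is +3.
Group 7 minus oxidation state +3 gives a d⁴ configuration for Mn³⁺.
High-spin d⁴ fills as t2g^3 e_g^1 with CFSE 3(−0.4) + 1(+0.6) = -0.6Δₒ = -144 kJ/mol.
Low-spin: t2g^4 e_g^0, orbital CFSE = -1.6Δₒ = -384 kJ/mol; plus 1 excess pair × P = +248 kJ/mol; total -136 kJ/mol.
Thus E(LS) − E(HS) = 8 kJ/mol.

8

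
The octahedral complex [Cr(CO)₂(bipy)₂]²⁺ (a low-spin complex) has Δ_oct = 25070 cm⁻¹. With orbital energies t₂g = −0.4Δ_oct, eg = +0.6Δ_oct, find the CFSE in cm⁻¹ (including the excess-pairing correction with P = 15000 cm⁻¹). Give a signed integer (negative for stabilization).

-25112

Ligand charges: 2×(+0) from CO and 2×(+0) from bipy sum to +0; with overall charge +2, Cr is +2.
Group 6 minus oxidation state +2 gives a d⁴ configuration for Cr²⁺.
The d⁴ electrons fill as t₂g⁴ eg⁰.
CFSE(orbital) = 4×(-0.4Δ_oct) + 0×(0.6Δ_oct) = -1.6Δ_oct; with Δ_oct = 25070 cm⁻¹ that is -40112 cm⁻¹.
Pairing penalty: 1 pair vs 0 in the high-spin reference → 1 extra × P = 15000 cm⁻¹.
Combining: -40112 + 15000 = -25112 cm⁻¹.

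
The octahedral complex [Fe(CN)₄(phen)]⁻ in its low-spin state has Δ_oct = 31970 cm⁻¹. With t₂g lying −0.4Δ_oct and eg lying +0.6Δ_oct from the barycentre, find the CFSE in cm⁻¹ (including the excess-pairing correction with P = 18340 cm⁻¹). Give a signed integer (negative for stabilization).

-27260

Ligand charges: 4×(-1) from CN⁻ and 1×(+0) from phen sum to -4; with overall charge -1, Fe is +3.
Fe is in group 8, so Fe³⁺ is d⁵ (8 − 3 = 5).
The d⁵ electrons fill as t₂g⁵ eg⁰.
CFSE(orbital) = 5×(-0.4Δ_oct) + 0×(0.6Δ_oct) = -2.0Δ_oct; with Δ_oct = 31970 cm⁻¹ that is -63940 cm⁻¹.
Relative to high-spin t₂g³ eg² (0 paired), the low-spin configuration has 2 additional pairs, contributing +2 × 18340 = +36680 cm⁻¹.
Combining: -63940 + 36680 = -27260 cm⁻¹.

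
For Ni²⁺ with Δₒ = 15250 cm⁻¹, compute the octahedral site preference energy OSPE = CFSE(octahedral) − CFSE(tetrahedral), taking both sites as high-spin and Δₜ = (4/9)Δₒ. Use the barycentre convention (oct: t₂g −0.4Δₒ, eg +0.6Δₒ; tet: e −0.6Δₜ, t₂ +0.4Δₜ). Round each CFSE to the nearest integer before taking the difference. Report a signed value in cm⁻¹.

Ni is in group 10, so Ni²⁺ is d⁸ (10 − 2 = 8).
Octahedral high-spin t2g^6 e_g^2: CFSE = -1.2 × 15250 = -18300 cm⁻¹.
In a tetrahedral site the filling is e^4 t2^4: CFSE(tet) = -0.8Δₜ = -0.8 × (4/9)(15250) = -5422 cm⁻¹.
OSPE = CFSE(oct) − CFSE(tet) = -18300 − (-5422) = -12878 cm⁻¹.

-12878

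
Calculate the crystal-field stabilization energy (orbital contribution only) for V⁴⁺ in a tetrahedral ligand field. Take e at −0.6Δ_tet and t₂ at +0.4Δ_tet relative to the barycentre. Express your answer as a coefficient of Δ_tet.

-0.6 Δ_tet

Group 5 minus oxidation state +4 gives a d¹ configuration for V⁴⁺.
Tetrahedral fields are weak (Δₜ ≈ 4/9 Δₒ), so electrons fill high-spin.
Configuration: e¹ t₂⁰.
CFSE = 1(-0.6Δ_tet) + 0(0.4Δ_tet) = -0.6Δ_tet + 0.0Δ_tet = -0.6Δ_tet.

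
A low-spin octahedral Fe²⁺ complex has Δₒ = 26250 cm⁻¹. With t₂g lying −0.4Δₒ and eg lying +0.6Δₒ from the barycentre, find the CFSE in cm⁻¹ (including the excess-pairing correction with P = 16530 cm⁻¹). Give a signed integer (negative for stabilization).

Fe sits in group 8; removing 2 electrons leaves Fe²⁺ with 8 − 2 = 6 d electrons.
Electron filling gives t₂g⁶ eg⁰.
CFSE(orbital) = 6×(-0.4Δₒ) + 0×(0.6Δₒ) = -2.4Δₒ; with Δₒ = 26250 cm⁻¹ that is -63000 cm⁻¹.
Pairing penalty: 3 pairs vs 1 in the high-spin reference → 2 extra × P = 33060 cm⁻¹.
Combining: -63000 + 33060 = -29940 cm⁻¹.

-29940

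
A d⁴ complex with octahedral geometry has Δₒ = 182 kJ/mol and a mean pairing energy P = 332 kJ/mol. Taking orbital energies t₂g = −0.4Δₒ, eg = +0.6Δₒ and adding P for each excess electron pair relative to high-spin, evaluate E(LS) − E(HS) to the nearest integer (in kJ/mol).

150

High-spin: t₂g³ eg¹, CFSE = -0.6Δₒ = -109 kJ/mol.
Low-spin t₂g⁴ eg⁰ gives -1.6Δₒ = -291 kJ/mol, but forming 1 extra pair costs 1P = 332 kJ/mol, so E(LS) = -291 + 332 = 41 kJ/mol.
Thus E(LS) − E(HS) = 150 kJ/mol.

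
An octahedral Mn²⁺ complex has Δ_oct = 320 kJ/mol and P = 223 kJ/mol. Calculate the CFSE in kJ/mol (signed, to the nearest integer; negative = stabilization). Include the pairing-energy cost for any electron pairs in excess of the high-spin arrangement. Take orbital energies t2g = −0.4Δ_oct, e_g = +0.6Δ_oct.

Mn²⁺: group 7, so d-count = 7 − 2 = 5.
Δ_oct > P, so pairing is preferred: the ground state is low-spin.
That gives t2g^5 e_g^0.
Orbital CFSE = -2.0Δ_oct = -2.0 × 320 = -640 kJ/mol.
Excess pairs vs high-spin: 2 − 0 = 2; pairing cost = +446 kJ/mol.
Net CFSE = -640 + 446 = -194 kJ/mol.

-194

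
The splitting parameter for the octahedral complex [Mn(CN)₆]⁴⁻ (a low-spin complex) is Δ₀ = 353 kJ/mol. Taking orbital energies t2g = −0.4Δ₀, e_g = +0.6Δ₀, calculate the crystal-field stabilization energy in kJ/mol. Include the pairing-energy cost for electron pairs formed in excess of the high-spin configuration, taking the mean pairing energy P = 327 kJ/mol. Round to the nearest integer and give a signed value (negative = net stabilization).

-52

Each CN⁻ contributes -1; 6 × (-1) = -6. With overall charge -4, Mn is in the +2 oxidation state.
Mn is in group 7, so Mn²⁺ is d⁵ (7 − 2 = 5).
Configuration: t2g^5 e_g^0.
The orbital stabilization is -2.0Δ₀ = -2.0 × 353 = -706 kJ/mol.
Relative to high-spin t2g^3 e_g^2 (0 paired), the low-spin configuration has 2 additional pairs, contributing +2 × 327 = +654 kJ/mol.
Net CFSE = -706 + 654 = -52 kJ/mol.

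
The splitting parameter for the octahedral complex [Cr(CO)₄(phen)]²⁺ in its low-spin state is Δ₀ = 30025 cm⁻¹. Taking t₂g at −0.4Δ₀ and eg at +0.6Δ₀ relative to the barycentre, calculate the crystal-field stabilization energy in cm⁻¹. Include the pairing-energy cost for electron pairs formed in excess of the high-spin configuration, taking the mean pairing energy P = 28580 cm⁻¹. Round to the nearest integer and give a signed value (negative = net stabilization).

-19460

Ligand charges: 4×(+0) from CO and 1×(+0) from phen sum to +0; with overall charge +2, Cr is +2.
Cr²⁺: group 6, so d-count = 6 − 2 = 4.
The d⁴ electrons fill as t₂g⁴ eg⁰.
The orbital stabilization is -1.6Δ₀ = -1.6 × 30025 = -48040 cm⁻¹.
High-spin d⁴ would be t₂g³ eg¹ with 0 pairs; low-spin has 1, so 1 excess pair costs +1P = +28580 cm⁻¹.
Net CFSE = -48040 + 28580 = -19460 cm⁻¹.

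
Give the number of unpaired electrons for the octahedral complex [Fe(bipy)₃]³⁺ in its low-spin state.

1

bipy is neutral, so the +3 overall charge sits on Fe: oxidation state +3.
Fe³⁺: group 8, so d-count = 8 − 3 = 5.
Configuration: t₂g⁵ eg⁰, giving 1 unpaired electron.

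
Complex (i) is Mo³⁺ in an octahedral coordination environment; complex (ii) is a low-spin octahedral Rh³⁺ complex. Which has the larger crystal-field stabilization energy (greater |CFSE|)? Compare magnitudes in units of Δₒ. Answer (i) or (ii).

(i): Mo³⁺: group 6, so d-count = 6 − 3 = 3; For octahedral d³ the high- and low-spin configurations coincide; t₂g³ eg⁰, CFSE = -1.2Δₒ.
(ii): Rh³⁺: group 9, so d-count = 9 − 3 = 6; t₂g⁶ eg⁰, CFSE = -2.4Δₒ.
So (ii) has the larger |CFSE|.

(ii)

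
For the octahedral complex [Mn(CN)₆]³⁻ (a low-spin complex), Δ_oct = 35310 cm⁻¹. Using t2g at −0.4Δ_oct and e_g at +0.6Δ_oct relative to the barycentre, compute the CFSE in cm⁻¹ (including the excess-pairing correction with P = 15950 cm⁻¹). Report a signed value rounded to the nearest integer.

Each CN⁻ contributes -1; 6 × (-1) = -6. With overall charge -3, Mn is in the +3 oxidation state.
Group 7 minus oxidation state +3 gives a d⁴ configuration for Mn³⁺.
Electron filling gives t2g^4 e_g^0.
Orbital CFSE = 4(-0.4) + 0(0.6) = -1.6Δ_oct = -1.6 × 35310 = -56496 cm⁻¹.
Pairing penalty: 1 pair vs 0 in the high-spin reference → 1 extra × P = 15950 cm⁻¹.
Combining: -56496 + 15950 = -40546 cm⁻¹.

-40546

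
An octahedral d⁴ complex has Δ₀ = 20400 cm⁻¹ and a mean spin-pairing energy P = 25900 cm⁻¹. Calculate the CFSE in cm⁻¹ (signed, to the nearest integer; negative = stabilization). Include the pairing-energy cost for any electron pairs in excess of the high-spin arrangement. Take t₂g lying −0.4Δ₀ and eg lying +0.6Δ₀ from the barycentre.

With Δ₀ < P the complex is high-spin.
Filling d⁴ accordingly: t₂g³ eg¹.
Orbital CFSE = -0.6Δ₀ = -0.6 × 20400 = -12240 cm⁻¹.
High-spin has no excess pairs, so no pairing correction applies.

-12240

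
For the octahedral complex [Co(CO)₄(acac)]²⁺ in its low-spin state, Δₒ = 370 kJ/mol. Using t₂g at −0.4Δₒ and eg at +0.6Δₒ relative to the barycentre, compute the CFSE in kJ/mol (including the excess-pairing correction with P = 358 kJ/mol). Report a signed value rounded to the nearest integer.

Ligand charges: 4×(+0) from CO and 1×(-1) from acac⁻ sum to -1; with overall charge +2, Co is +3.
Co is in group 9, so Co³⁺ is d⁶ (9 − 3 = 6).
Configuration: t₂g⁶ eg⁰.
CFSE(orbital) = 6×(-0.4Δₒ) + 0×(0.6Δₒ) = -2.4Δₒ; with Δₒ = 370 kJ/mol that is -888 kJ/mol.
Pairing penalty: 3 pairs vs 1 in the high-spin reference → 2 extra × P = 716 kJ/mol.
Combining: -888 + 716 = -172 kJ/mol.

-172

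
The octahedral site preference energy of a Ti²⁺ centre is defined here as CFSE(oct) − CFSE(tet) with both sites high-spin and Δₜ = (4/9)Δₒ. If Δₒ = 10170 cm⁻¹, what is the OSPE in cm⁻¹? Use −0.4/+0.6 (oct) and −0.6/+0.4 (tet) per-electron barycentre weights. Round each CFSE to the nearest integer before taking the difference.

-2712

Ti²⁺: group 4, so d-count = 4 − 2 = 2.
Octahedral (high-spin): t₂g² eg⁰, CFSE = 2(−0.4) + 0(+0.6) = -0.8Δₒ = -0.8 × 10170 = -8136 cm⁻¹.
In a tetrahedral site the filling is e² t₂⁰: CFSE(tet) = -1.2Δₜ = -1.2 × (4/9)(10170) = -5424 cm⁻¹.
Subtracting, OSPE = -8136 − (-5424) = -2712 cm⁻¹.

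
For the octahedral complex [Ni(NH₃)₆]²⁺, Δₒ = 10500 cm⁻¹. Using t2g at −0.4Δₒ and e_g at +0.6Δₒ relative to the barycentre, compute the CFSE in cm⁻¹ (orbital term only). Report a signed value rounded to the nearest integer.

NH₃ is neutral, so the +2 overall charge sits on Ni: oxidation state +2.
Group 10 minus oxidation state +2 gives a d⁸ configuration for Ni²⁺.
Configuration: t2g^6 e_g^2.
Orbital CFSE = 6(-0.4) + 2(0.6) = -1.2Δₒ = -1.2 × 10500 = -12600 cm⁻¹.

-12600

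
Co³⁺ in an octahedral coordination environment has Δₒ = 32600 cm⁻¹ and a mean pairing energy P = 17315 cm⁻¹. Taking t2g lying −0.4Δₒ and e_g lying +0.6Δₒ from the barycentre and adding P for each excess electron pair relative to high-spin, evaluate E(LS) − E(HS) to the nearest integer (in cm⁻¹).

-30570

Co³⁺: group 9, so d-count = 9 − 3 = 6.
In the high-spin limit (t2g^4 e_g^2) the orbital term is -0.4Δₒ = -13040 cm⁻¹, with no excess pairing.
Low-spin t2g^6 e_g^0 gives -2.4Δₒ = -78240 cm⁻¹, but forming 2 extra pairs costs 2P = 34630 cm⁻¹, so E(LS) = -78240 + 34630 = -43610 cm⁻¹.
The difference is -43610 − (-13040) = -30570 cm⁻¹, so low-spin lies lower.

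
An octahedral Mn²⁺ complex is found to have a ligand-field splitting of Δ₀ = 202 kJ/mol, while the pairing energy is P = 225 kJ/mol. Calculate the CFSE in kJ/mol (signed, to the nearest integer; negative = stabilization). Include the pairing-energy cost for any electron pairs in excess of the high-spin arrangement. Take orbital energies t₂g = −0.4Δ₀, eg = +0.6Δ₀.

0

Mn²⁺: group 7, so d-count = 7 − 2 = 5.
With Δ₀ < P the complex is high-spin.
Filling d⁵ accordingly: t₂g³ eg².
Orbital CFSE = 0.0Δ₀ = 0.0 × 202 = 0 kJ/mol.
High-spin has no excess pairs, so no pairing correction applies.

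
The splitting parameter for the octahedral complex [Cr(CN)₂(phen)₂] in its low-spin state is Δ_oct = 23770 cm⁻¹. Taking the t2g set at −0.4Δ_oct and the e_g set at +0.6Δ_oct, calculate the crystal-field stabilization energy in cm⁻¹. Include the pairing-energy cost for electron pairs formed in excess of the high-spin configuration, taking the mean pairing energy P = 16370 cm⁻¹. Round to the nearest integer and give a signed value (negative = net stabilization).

-21662

Ligand charges: 2×(-1) from CN⁻ and 2×(+0) from phen sum to -2; with overall charge +0, Cr is +2.
Group 6 minus oxidation state +2 gives a d⁴ configuration for Cr²⁺.
The d⁴ electrons fill as t2g^4 e_g^0.
CFSE(orbital) = 4×(-0.4Δ_oct) + 0×(0.6Δ_oct) = -1.6Δ_oct; with Δ_oct = 23770 cm⁻¹ that is -38032 cm⁻¹.
Pairing penalty: 1 pair vs 0 in the high-spin reference → 1 extra × P = 16370 cm⁻¹.
Combining: -38032 + 16370 = -21662 cm⁻¹.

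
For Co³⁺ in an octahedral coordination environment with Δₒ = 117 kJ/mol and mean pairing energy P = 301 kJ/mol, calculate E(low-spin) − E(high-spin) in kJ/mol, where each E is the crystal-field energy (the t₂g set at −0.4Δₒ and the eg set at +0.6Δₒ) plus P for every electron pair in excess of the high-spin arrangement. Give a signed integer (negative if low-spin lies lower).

368

Co is in group 9, so Co³⁺ is d⁶ (9 − 3 = 6).
In the high-spin limit (t₂g⁴ eg²) the orbital term is -0.4Δₒ = -47 kJ/mol, with no excess pairing.
Low-spin t₂g⁶ eg⁰ gives -2.4Δₒ = -281 kJ/mol, but forming 2 extra pairs costs 2P = 602 kJ/mol, so E(LS) = -281 + 602 = 321 kJ/mol.
E(LS) − E(HS) = 321 − (-47) = 368 kJ/mol.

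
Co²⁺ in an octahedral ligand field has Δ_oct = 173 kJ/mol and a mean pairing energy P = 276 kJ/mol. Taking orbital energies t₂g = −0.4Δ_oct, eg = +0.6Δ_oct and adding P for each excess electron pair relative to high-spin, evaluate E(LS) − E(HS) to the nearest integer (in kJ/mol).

Co is in group 9, so Co²⁺ is d⁷ (9 − 2 = 7).
In the high-spin limit (t₂g⁵ eg²) the orbital term is -0.8Δ_oct = -138 kJ/mol, with no excess pairing.
For low-spin the configuration is t₂g⁶ eg¹: orbital energy -1.8 × 173 = -311 kJ/mol, and 1 additional pair relative to high-spin adds 276 kJ/mol, giving -35 kJ/mol.
E(LS) − E(HS) = -35 − (-138) = 103 kJ/mol.

103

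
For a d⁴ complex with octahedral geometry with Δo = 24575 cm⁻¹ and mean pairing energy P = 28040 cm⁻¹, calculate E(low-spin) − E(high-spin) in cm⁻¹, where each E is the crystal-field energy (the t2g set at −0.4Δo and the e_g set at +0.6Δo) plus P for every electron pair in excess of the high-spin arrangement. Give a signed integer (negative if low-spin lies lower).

3465

High-spin d⁴ fills as t2g^3 e_g^1 with CFSE 3(−0.4) + 1(+0.6) = -0.6Δo = -14745 cm⁻¹.
Low-spin: t2g^4 e_g^0, orbital CFSE = -1.6Δo = -39320 cm⁻¹; plus 1 excess pair × P = +28040 cm⁻¹; total -11280 cm⁻¹.
Thus E(LS) − E(HS) = 3465 cm⁻¹.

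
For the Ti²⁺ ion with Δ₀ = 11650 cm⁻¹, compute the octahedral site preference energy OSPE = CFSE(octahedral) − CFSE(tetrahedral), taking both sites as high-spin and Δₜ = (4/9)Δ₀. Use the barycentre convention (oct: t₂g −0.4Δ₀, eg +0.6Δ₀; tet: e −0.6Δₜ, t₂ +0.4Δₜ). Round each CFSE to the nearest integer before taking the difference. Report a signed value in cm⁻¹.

-3107

Ti²⁺: group 4, so d-count = 4 − 2 = 2.
Octahedral high-spin t₂g² eg⁰: CFSE = -0.8 × 11650 = -9320 cm⁻¹.
Tetrahedral e² t₂⁰ gives -1.2Δₜ = -1.2 × (4/9) × 11650 = -6213 cm⁻¹.
OSPE = CFSE(oct) − CFSE(tet) = -9320 − (-6213) = -3107 cm⁻¹.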